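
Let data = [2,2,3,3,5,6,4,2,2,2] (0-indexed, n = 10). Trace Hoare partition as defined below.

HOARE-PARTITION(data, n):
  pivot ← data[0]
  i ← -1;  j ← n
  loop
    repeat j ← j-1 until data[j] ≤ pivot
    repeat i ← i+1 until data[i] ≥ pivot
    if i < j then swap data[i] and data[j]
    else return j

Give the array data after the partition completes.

pivot=2
j stops at 9 (2), i stops at 0 (2); swap ⇒ [2,2,3,3,5,6,4,2,2,2]
j stops at 8 (2), i stops at 1 (2); swap ⇒ [2,2,3,3,5,6,4,2,2,2]
j stops at 7 (2), i stops at 2 (3); swap ⇒ [2,2,2,3,5,6,4,3,2,2]
j stops at 2, i stops at 3; i≥j ⇒ return 2. data=[2,2,2,3,5,6,4,3,2,2]

[2,2,2,3,5,6,4,3,2,2]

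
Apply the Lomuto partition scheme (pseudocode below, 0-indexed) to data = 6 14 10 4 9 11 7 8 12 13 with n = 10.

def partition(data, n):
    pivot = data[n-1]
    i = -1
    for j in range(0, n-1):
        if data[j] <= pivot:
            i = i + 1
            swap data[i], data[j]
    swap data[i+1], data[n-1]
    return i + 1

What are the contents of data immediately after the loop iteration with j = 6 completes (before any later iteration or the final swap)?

6 10 4 9 11 7 14 8 12 13

pivot=13, i=-1
j=0: 6≤13, i=0, swap(0,0) ⇒ 6 14 10 4 9 11 7 8 12 13
j=1: 14>13, skip
j=2: 10≤13, i=1, swap(1,2) ⇒ 6 10 14 4 9 11 7 8 12 13
j=3: 4≤13, i=2, swap(2,3) ⇒ 6 10 4 14 9 11 7 8 12 13
j=4: 9≤13, i=3, swap(3,4) ⇒ 6 10 4 9 14 11 7 8 12 13
j=5: 11≤13, i=4, swap(4,5) ⇒ 6 10 4 9 11 14 7 8 12 13
j=6: 7≤13, i=5, swap(5,6) ⇒ 6 10 4 9 11 7 14 8 12 13
(after j=6) data = 6 10 4 9 11 7 14 8 12 13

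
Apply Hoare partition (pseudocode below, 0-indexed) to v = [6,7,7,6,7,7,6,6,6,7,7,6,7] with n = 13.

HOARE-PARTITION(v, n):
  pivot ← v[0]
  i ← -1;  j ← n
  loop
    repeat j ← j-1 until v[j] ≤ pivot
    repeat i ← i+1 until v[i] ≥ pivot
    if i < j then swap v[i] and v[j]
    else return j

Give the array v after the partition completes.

pivot=6
j stops at 11 (6), i stops at 0 (6); swap ⇒ [6,7,7,6,7,7,6,6,6,7,7,6,7]
j stops at 8 (6), i stops at 1 (7); swap ⇒ [6,6,7,6,7,7,6,6,7,7,7,6,7]
j stops at 7 (6), i stops at 2 (7); swap ⇒ [6,6,6,6,7,7,6,7,7,7,7,6,7]
j stops at 6 (6), i stops at 3 (6); swap ⇒ [6,6,6,6,7,7,6,7,7,7,7,6,7]
j stops at 3, i stops at 4; i≥j ⇒ return 3. v=[6,6,6,6,7,7,6,7,7,7,7,6,7]

[6,6,6,6,7,7,6,7,7,7,7,6,7]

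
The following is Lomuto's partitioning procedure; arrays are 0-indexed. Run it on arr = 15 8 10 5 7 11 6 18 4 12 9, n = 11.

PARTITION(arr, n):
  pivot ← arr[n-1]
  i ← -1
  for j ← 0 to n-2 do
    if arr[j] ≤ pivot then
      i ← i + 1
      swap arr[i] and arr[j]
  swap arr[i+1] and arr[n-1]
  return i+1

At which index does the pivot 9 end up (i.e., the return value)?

5

pivot = arr[10] = 9; i = -1
j=0: arr[0]=15 > 9 → no swap
j=1: arr[1]=8 ≤ 9 → i=0, swap arr[0],arr[1] → 8 15 10 5 7 11 6 18 4 12 9
j=2: arr[2]=10 > 9 → no swap
j=3: arr[3]=5 ≤ 9 → i=1, swap arr[1],arr[3] → 8 5 10 15 7 11 6 18 4 12 9
j=4: arr[4]=7 ≤ 9 → i=2, swap arr[2],arr[4] → 8 5 7 15 10 11 6 18 4 12 9
j=5: arr[5]=11 > 9 → no swap
j=6: arr[6]=6 ≤ 9 → i=3, swap arr[3],arr[6] → 8 5 7 6 10 11 15 18 4 12 9
j=7: arr[7]=18 > 9 → no swap
j=8: arr[8]=4 ≤ 9 → i=4, swap arr[4],arr[8] → 8 5 7 6 4 11 15 18 10 12 9
j=9: arr[9]=12 > 9 → no swap
final swap arr[5],arr[10] → 8 5 7 6 4 9 15 18 10 12 11; return 5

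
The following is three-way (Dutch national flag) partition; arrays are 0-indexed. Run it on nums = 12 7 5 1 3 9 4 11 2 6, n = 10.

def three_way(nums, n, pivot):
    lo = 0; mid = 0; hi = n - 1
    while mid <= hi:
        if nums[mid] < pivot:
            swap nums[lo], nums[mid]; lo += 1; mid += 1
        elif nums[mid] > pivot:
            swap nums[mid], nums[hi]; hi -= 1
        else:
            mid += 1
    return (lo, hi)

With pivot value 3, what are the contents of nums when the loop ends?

2 1 3 5 9 4 11 7 6 12

pivot = 3; lo=0, mid=0, hi=9
nums[mid]=12>3: swap nums[0],nums[9]; hi=8 → 6 7 5 1 3 9 4 11 2 12
nums[mid]=6>3: swap nums[0],nums[8]; hi=7 → 2 7 5 1 3 9 4 11 6 12
nums[mid]=2<3: swap nums[0],nums[0]; lo=1,mid=1 → 2 7 5 1 3 9 4 11 6 12
nums[mid]=7>3: swap nums[1],nums[7]; hi=6 → 2 11 5 1 3 9 4 7 6 12
nums[mid]=11>3: swap nums[1],nums[6]; hi=5 → 2 4 5 1 3 9 11 7 6 12
nums[mid]=4>3: swap nums[1],nums[5]; hi=4 → 2 9 5 1 3 4 11 7 6 12
nums[mid]=9>3: swap nums[1],nums[4]; hi=3 → 2 3 5 1 9 4 11 7 6 12
nums[mid]=3=3: mid=2
nums[mid]=5>3: swap nums[2],nums[3]; hi=2 → 2 3 1 5 9 4 11 7 6 12
nums[mid]=1<3: swap nums[1],nums[2]; lo=2,mid=3 → 2 1 3 5 9 4 11 7 6 12
end: lo=2, hi=2; nums = 2 1 3 5 9 4 11 7 6 12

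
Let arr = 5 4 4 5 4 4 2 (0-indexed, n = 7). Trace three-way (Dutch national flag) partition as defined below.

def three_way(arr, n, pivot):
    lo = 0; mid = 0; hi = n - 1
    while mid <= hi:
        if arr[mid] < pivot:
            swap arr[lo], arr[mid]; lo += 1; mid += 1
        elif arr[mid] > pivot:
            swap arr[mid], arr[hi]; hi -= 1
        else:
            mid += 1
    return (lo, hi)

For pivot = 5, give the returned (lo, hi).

lo=0 mid=0 hi=6
5=5: mid=1
4<5: swap(0,1), lo=1 mid=2 ⇒ 4 5 4 5 4 4 2
4<5: swap(1,2), lo=2 mid=3 ⇒ 4 4 5 5 4 4 2
5=5: mid=4
4<5: swap(2,4), lo=3 mid=5 ⇒ 4 4 4 5 5 4 2
4<5: swap(3,5), lo=4 mid=6 ⇒ 4 4 4 4 5 5 2
2<5: swap(4,6), lo=5 mid=7 ⇒ 4 4 4 4 2 5 5
done. lo=5 hi=6; arr=4 4 4 4 2 5 5

(5, 6)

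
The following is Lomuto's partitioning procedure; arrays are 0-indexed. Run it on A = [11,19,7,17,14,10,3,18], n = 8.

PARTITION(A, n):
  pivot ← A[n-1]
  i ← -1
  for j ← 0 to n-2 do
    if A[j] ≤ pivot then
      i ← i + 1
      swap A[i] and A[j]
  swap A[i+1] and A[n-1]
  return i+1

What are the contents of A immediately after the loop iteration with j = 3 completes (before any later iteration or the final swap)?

pivot=18, i=-1
j=0: 11≤18, i=0, swap(0,0) ⇒ [11,19,7,17,14,10,3,18]
j=1: 19>18, skip
j=2: 7≤18, i=1, swap(1,2) ⇒ [11,7,19,17,14,10,3,18]
j=3: 17≤18, i=2, swap(2,3) ⇒ [11,7,17,19,14,10,3,18]
(after j=3) A = [11,7,17,19,14,10,3,18]

[11,7,17,19,14,10,3,18]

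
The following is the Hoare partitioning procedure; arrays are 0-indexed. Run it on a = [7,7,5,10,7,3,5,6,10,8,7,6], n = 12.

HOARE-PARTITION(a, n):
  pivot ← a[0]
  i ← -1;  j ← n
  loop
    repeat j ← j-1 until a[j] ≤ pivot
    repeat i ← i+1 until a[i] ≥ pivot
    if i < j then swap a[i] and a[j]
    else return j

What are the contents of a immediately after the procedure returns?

[6,7,5,6,5,3,7,10,10,8,7,7]

pivot=7
j stops at 11 (6), i stops at 0 (7); swap ⇒ [6,7,5,10,7,3,5,6,10,8,7,7]
j stops at 10 (7), i stops at 1 (7); swap ⇒ [6,7,5,10,7,3,5,6,10,8,7,7]
j stops at 7 (6), i stops at 3 (10); swap ⇒ [6,7,5,6,7,3,5,10,10,8,7,7]
j stops at 6 (5), i stops at 4 (7); swap ⇒ [6,7,5,6,5,3,7,10,10,8,7,7]
j stops at 5, i stops at 6; i≥j ⇒ return 5. a=[6,7,5,6,5,3,7,10,10,8,7,7]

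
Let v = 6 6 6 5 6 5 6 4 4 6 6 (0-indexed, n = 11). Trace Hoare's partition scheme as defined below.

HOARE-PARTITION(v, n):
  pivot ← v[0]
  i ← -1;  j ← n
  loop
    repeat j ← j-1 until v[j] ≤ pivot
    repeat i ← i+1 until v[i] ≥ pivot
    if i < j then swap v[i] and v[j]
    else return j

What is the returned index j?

pivot = v[0] = 6; i = -1, j = 11
j→10 (v[10]=6≤6), i→0 (v[0]=6≥6); i<j, swap → 6 6 6 5 6 5 6 4 4 6 6
j→9 (v[9]=6≤6), i→1 (v[1]=6≥6); i<j, swap → 6 6 6 5 6 5 6 4 4 6 6
j→8 (v[8]=4≤6), i→2 (v[2]=6≥6); i<j, swap → 6 6 4 5 6 5 6 4 6 6 6
j→7 (v[7]=4≤6), i→4 (v[4]=6≥6); i<j, swap → 6 6 4 5 4 5 6 6 6 6 6
j→6, i→6; i≥j, return j=6. v = 6 6 4 5 4 5 6 6 6 6 6

6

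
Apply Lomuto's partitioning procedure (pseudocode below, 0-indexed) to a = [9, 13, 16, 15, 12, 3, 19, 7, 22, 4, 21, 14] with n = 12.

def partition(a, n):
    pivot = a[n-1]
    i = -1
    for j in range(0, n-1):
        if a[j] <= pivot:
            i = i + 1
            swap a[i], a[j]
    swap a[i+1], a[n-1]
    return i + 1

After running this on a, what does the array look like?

[9, 13, 12, 3, 7, 4, 14, 16, 22, 15, 21, 19]

pivot = a[11] = 14; i = -1
j=0: a[0]=9 ≤ 14 → i=0, swap a[0],a[0] (no change) → [9, 13, 16, 15, 12, 3, 19, 7, 22, 4, 21, 14]
j=1: a[1]=13 ≤ 14 → i=1, swap a[1],a[1] (no change) → [9, 13, 16, 15, 12, 3, 19, 7, 22, 4, 21, 14]
j=2: a[2]=16 > 14 → no swap
j=3: a[3]=15 > 14 → no swap
j=4: a[4]=12 ≤ 14 → i=2, swap a[2],a[4] → [9, 13, 12, 15, 16, 3, 19, 7, 22, 4, 21, 14]
j=5: a[5]=3 ≤ 14 → i=3, swap a[3],a[5] → [9, 13, 12, 3, 16, 15, 19, 7, 22, 4, 21, 14]
j=6: a[6]=19 > 14 → no swap
j=7: a[7]=7 ≤ 14 → i=4, swap a[4],a[7] → [9, 13, 12, 3, 7, 15, 19, 16, 22, 4, 21, 14]
j=8: a[8]=22 > 14 → no swap
j=9: a[9]=4 ≤ 14 → i=5, swap a[5],a[9] → [9, 13, 12, 3, 7, 4, 19, 16, 22, 15, 21, 14]
j=10: a[10]=21 > 14 → no swap
final swap a[6],a[11] → [9, 13, 12, 3, 7, 4, 14, 16, 22, 15, 21, 19]; return 6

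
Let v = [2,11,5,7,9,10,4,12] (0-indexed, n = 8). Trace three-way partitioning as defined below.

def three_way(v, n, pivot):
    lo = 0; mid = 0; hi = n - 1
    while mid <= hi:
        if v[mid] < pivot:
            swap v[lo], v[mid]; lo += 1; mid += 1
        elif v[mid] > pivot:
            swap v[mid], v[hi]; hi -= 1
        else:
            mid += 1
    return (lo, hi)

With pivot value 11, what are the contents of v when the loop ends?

pivot = 11; lo=0, mid=0, hi=7
v[mid]=2<11: swap v[0],v[0]; lo=1,mid=1 → [2,11,5,7,9,10,4,12]
v[mid]=11=11: mid=2
v[mid]=5<11: swap v[1],v[2]; lo=2,mid=3 → [2,5,11,7,9,10,4,12]
v[mid]=7<11: swap v[2],v[3]; lo=3,mid=4 → [2,5,7,11,9,10,4,12]
v[mid]=9<11: swap v[3],v[4]; lo=4,mid=5 → [2,5,7,9,11,10,4,12]
v[mid]=10<11: swap v[4],v[5]; lo=5,mid=6 → [2,5,7,9,10,11,4,12]
v[mid]=4<11: swap v[5],v[6]; lo=6,mid=7 → [2,5,7,9,10,4,11,12]
v[mid]=12>11: swap v[7],v[7]; hi=6 → [2,5,7,9,10,4,11,12]
end: lo=6, hi=6; v = [2,5,7,9,10,4,11,12]

[2,5,7,9,10,4,11,12]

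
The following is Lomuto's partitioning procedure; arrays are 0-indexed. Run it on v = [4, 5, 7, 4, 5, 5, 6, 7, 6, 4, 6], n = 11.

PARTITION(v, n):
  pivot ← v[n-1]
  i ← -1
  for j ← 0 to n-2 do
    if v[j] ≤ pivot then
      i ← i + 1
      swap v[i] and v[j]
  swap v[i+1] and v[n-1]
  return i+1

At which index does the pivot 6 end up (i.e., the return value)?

8

pivot = v[10] = 6; i = -1
j=0: v[0]=4 ≤ 6 → i=0, swap v[0],v[0] (no change) → [4, 5, 7, 4, 5, 5, 6, 7, 6, 4, 6]
j=1: v[1]=5 ≤ 6 → i=1, swap v[1],v[1] (no change) → [4, 5, 7, 4, 5, 5, 6, 7, 6, 4, 6]
j=2: v[2]=7 > 6 → no swap
j=3: v[3]=4 ≤ 6 → i=2, swap v[2],v[3] → [4, 5, 4, 7, 5, 5, 6, 7, 6, 4, 6]
j=4: v[4]=5 ≤ 6 → i=3, swap v[3],v[4] → [4, 5, 4, 5, 7, 5, 6, 7, 6, 4, 6]
j=5: v[5]=5 ≤ 6 → i=4, swap v[4],v[5] → [4, 5, 4, 5, 5, 7, 6, 7, 6, 4, 6]
j=6: v[6]=6 ≤ 6 → i=5, swap v[5],v[6] → [4, 5, 4, 5, 5, 6, 7, 7, 6, 4, 6]
j=7: v[7]=7 > 6 → no swap
j=8: v[8]=6 ≤ 6 → i=6, swap v[6],v[8] → [4, 5, 4, 5, 5, 6, 6, 7, 7, 4, 6]
j=9: v[9]=4 ≤ 6 → i=7, swap v[7],v[9] → [4, 5, 4, 5, 5, 6, 6, 4, 7, 7, 6]
final swap v[8],v[10] → [4, 5, 4, 5, 5, 6, 6, 4, 6, 7, 7]; return 8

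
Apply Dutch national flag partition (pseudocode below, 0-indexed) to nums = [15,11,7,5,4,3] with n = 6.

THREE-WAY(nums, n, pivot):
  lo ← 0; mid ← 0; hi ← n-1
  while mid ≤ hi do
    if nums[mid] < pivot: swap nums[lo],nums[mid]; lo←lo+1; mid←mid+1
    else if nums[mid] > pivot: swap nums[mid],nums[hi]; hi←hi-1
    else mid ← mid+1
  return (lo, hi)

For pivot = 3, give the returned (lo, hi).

(0, 0)

pivot = 3; lo=0, mid=0, hi=5
nums[mid]=15>3: swap nums[0],nums[5]; hi=4 → [3,11,7,5,4,15]
nums[mid]=3=3: mid=1
nums[mid]=11>3: swap nums[1],nums[4]; hi=3 → [3,4,7,5,11,15]
nums[mid]=4>3: swap nums[1],nums[3]; hi=2 → [3,5,7,4,11,15]
nums[mid]=5>3: swap nums[1],nums[2]; hi=1 → [3,7,5,4,11,15]
nums[mid]=7>3: swap nums[1],nums[1]; hi=0 → [3,7,5,4,11,15]
end: lo=0, hi=0; nums = [3,7,5,4,11,15]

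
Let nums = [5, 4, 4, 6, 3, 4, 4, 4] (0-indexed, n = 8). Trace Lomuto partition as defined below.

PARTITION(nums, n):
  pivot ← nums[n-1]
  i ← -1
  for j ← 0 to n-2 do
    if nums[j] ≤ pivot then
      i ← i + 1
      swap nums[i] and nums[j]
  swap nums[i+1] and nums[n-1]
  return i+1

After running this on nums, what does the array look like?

pivot=4, i=-1
j=0: 5>4, skip
j=1: 4≤4, i=0, swap(0,1) ⇒ [4, 5, 4, 6, 3, 4, 4, 4]
j=2: 4≤4, i=1, swap(1,2) ⇒ [4, 4, 5, 6, 3, 4, 4, 4]
j=3: 6>4, skip
j=4: 3≤4, i=2, swap(2,4) ⇒ [4, 4, 3, 6, 5, 4, 4, 4]
j=5: 4≤4, i=3, swap(3,5) ⇒ [4, 4, 3, 4, 5, 6, 4, 4]
j=6: 4≤4, i=4, swap(4,6) ⇒ [4, 4, 3, 4, 4, 6, 5, 4]
swap(5,7) ⇒ [4, 4, 3, 4, 4, 4, 5, 6]; return 5

[4, 4, 3, 4, 4, 4, 5, 6]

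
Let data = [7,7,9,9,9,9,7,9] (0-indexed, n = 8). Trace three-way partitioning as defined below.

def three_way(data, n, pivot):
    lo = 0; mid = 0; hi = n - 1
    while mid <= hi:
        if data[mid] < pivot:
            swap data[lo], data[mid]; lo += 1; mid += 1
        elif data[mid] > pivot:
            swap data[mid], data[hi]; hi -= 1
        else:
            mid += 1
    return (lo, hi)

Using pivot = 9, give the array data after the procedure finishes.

[7,7,7,9,9,9,9,9]

pivot = 9; lo=0, mid=0, hi=7
data[mid]=7<9: swap data[0],data[0]; lo=1,mid=1 → [7,7,9,9,9,9,7,9]
data[mid]=7<9: swap data[1],data[1]; lo=2,mid=2 → [7,7,9,9,9,9,7,9]
data[mid]=9=9: mid=3
data[mid]=9=9: mid=4
data[mid]=9=9: mid=5
data[mid]=9=9: mid=6
data[mid]=7<9: swap data[2],data[6]; lo=3,mid=7 → [7,7,7,9,9,9,9,9]
data[mid]=9=9: mid=8
end: lo=3, hi=7; data = [7,7,7,9,9,9,9,9]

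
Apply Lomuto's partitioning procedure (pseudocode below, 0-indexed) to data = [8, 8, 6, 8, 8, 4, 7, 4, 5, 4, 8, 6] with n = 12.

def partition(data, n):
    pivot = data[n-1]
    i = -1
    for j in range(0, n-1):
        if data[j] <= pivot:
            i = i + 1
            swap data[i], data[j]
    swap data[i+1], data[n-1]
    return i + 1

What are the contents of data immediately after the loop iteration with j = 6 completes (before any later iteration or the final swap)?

pivot=6, i=-1
j=0: 8>6, skip
j=1: 8>6, skip
j=2: 6≤6, i=0, swap(0,2) ⇒ [6, 8, 8, 8, 8, 4, 7, 4, 5, 4, 8, 6]
j=3: 8>6, skip
j=4: 8>6, skip
j=5: 4≤6, i=1, swap(1,5) ⇒ [6, 4, 8, 8, 8, 8, 7, 4, 5, 4, 8, 6]
j=6: 7>6, skip
(after j=6) data = [6, 4, 8, 8, 8, 8, 7, 4, 5, 4, 8, 6]

[6, 4, 8, 8, 8, 8, 7, 4, 5, 4, 8, 6]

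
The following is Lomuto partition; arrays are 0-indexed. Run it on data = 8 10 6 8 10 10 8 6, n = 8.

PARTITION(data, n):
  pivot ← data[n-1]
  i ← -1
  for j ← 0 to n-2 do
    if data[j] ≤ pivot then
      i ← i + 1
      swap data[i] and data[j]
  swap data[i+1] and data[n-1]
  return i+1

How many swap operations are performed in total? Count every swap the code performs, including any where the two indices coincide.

pivot = data[7] = 6; i = -1
j=0: data[0]=8 > 6 → no swap
j=1: data[1]=10 > 6 → no swap
j=2: data[2]=6 ≤ 6 → i=0, swap data[0],data[2] → 6 10 8 8 10 10 8 6
j=3: data[3]=8 > 6 → no swap
j=4: data[4]=10 > 6 → no swap
j=5: data[5]=10 > 6 → no swap
j=6: data[6]=8 > 6 → no swap
final swap data[1],data[7] → 6 6 8 8 10 10 8 10; return 1

2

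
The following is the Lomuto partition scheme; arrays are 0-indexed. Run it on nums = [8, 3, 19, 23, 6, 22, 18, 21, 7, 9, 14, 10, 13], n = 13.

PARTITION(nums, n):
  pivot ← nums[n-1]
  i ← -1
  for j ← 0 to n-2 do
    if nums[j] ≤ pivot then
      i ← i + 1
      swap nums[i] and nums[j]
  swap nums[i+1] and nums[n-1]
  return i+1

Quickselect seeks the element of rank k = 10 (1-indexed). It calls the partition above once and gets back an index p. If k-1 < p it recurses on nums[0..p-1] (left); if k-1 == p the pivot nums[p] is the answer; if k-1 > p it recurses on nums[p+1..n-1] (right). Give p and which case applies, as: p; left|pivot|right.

6; right

pivot = nums[12] = 13; i = -1
j=0: nums[0]=8 ≤ 13 → i=0, swap nums[0],nums[0] (no change) → [8, 3, 19, 23, 6, 22, 18, 21, 7, 9, 14, 10, 13]
j=1: nums[1]=3 ≤ 13 → i=1, swap nums[1],nums[1] (no change) → [8, 3, 19, 23, 6, 22, 18, 21, 7, 9, 14, 10, 13]
j=2: nums[2]=19 > 13 → no swap
j=3: nums[3]=23 > 13 → no swap
j=4: nums[4]=6 ≤ 13 → i=2, swap nums[2],nums[4] → [8, 3, 6, 23, 19, 22, 18, 21, 7, 9, 14, 10, 13]
j=5: nums[5]=22 > 13 → no swap
j=6: nums[6]=18 > 13 → no swap
j=7: nums[7]=21 > 13 → no swap
j=8: nums[8]=7 ≤ 13 → i=3, swap nums[3],nums[8] → [8, 3, 6, 7, 19, 22, 18, 21, 23, 9, 14, 10, 13]
j=9: nums[9]=9 ≤ 13 → i=4, swap nums[4],nums[9] → [8, 3, 6, 7, 9, 22, 18, 21, 23, 19, 14, 10, 13]
j=10: nums[10]=14 > 13 → no swap
j=11: nums[11]=10 ≤ 13 → i=5, swap nums[5],nums[11] → [8, 3, 6, 7, 9, 10, 18, 21, 23, 19, 14, 22, 13]
final swap nums[6],nums[12] → [8, 3, 6, 7, 9, 10, 13, 21, 23, 19, 14, 22, 18]; return 6
p = 6; k-1 = 9 > 6 ⇒ right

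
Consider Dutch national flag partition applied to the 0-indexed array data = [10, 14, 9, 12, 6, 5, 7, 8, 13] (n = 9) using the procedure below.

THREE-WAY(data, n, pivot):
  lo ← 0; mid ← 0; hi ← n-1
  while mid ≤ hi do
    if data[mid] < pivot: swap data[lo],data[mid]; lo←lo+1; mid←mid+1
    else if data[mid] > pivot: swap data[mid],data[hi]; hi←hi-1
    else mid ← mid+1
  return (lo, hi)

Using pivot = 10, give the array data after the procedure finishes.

lo=0 mid=0 hi=8
10=10: mid=1
14>10: swap(1,8), hi=7 ⇒ [10, 13, 9, 12, 6, 5, 7, 8, 14]
13>10: swap(1,7), hi=6 ⇒ [10, 8, 9, 12, 6, 5, 7, 13, 14]
8<10: swap(0,1), lo=1 mid=2 ⇒ [8, 10, 9, 12, 6, 5, 7, 13, 14]
9<10: swap(1,2), lo=2 mid=3 ⇒ [8, 9, 10, 12, 6, 5, 7, 13, 14]
12>10: swap(3,6), hi=5 ⇒ [8, 9, 10, 7, 6, 5, 12, 13, 14]
7<10: swap(2,3), lo=3 mid=4 ⇒ [8, 9, 7, 10, 6, 5, 12, 13, 14]
6<10: swap(3,4), lo=4 mid=5 ⇒ [8, 9, 7, 6, 10, 5, 12, 13, 14]
5<10: swap(4,5), lo=5 mid=6 ⇒ [8, 9, 7, 6, 5, 10, 12, 13, 14]
done. lo=5 hi=5; data=[8, 9, 7, 6, 5, 10, 12, 13, 14]

[8, 9, 7, 6, 5, 10, 12, 13, 14]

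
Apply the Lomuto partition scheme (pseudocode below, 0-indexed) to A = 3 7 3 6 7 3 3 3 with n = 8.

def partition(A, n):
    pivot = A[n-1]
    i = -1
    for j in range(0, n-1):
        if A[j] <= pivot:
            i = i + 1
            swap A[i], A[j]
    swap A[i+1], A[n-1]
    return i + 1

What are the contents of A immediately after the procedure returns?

3 3 3 3 3 7 6 7

pivot=3, i=-1
j=0: 3≤3, i=0, swap(0,0) ⇒ 3 7 3 6 7 3 3 3
j=1: 7>3, skip
j=2: 3≤3, i=1, swap(1,2) ⇒ 3 3 7 6 7 3 3 3
j=3: 6>3, skip
j=4: 7>3, skip
j=5: 3≤3, i=2, swap(2,5) ⇒ 3 3 3 6 7 7 3 3
j=6: 3≤3, i=3, swap(3,6) ⇒ 3 3 3 3 7 7 6 3
swap(4,7) ⇒ 3 3 3 3 3 7 6 7; return 4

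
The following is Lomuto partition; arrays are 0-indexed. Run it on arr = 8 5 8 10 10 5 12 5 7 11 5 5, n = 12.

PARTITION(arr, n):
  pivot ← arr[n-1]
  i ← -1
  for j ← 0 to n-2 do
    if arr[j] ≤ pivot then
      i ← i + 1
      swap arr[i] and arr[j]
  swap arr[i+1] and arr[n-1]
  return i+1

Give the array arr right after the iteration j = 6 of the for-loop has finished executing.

5 5 8 10 10 8 12 5 7 11 5 5

pivot = arr[11] = 5; i = -1
j=0: arr[0]=8 > 5 → no swap
j=1: arr[1]=5 ≤ 5 → i=0, swap arr[0],arr[1] → 5 8 8 10 10 5 12 5 7 11 5 5
j=2: arr[2]=8 > 5 → no swap
j=3: arr[3]=10 > 5 → no swap
j=4: arr[4]=10 > 5 → no swap
j=5: arr[5]=5 ≤ 5 → i=1, swap arr[1],arr[5] → 5 5 8 10 10 8 12 5 7 11 5 5
j=6: arr[6]=12 > 5 → no swap
(after j=6) arr = 5 5 8 10 10 8 12 5 7 11 5 5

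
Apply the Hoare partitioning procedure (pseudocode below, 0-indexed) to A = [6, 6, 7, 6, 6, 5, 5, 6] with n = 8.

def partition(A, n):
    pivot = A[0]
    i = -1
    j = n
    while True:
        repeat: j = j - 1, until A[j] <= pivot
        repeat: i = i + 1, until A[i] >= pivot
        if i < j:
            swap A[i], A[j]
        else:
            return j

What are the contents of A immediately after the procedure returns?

pivot = A[0] = 6; i = -1, j = 8
j→7 (A[7]=6≤6), i→0 (A[0]=6≥6); i<j, swap → [6, 6, 7, 6, 6, 5, 5, 6]
j→6 (A[6]=5≤6), i→1 (A[1]=6≥6); i<j, swap → [6, 5, 7, 6, 6, 5, 6, 6]
j→5 (A[5]=5≤6), i→2 (A[2]=7≥6); i<j, swap → [6, 5, 5, 6, 6, 7, 6, 6]
j→4 (A[4]=6≤6), i→3 (A[3]=6≥6); i<j, swap → [6, 5, 5, 6, 6, 7, 6, 6]
j→3, i→4; i≥j, return j=3. A = [6, 5, 5, 6, 6, 7, 6, 6]

[6, 5, 5, 6, 6, 7, 6, 6]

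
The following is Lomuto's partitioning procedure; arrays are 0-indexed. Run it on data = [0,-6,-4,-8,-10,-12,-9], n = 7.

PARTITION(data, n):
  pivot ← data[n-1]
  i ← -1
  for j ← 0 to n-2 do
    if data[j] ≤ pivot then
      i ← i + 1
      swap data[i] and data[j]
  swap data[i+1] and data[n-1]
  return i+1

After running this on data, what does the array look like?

[-10,-12,-9,-8,0,-6,-4]

pivot=-9, i=-1
j=0: 0>-9, skip
j=1: -6>-9, skip
j=2: -4>-9, skip
j=3: -8>-9, skip
j=4: -10≤-9, i=0, swap(0,4) ⇒ [-10,-6,-4,-8,0,-12,-9]
j=5: -12≤-9, i=1, swap(1,5) ⇒ [-10,-12,-4,-8,0,-6,-9]
swap(2,6) ⇒ [-10,-12,-9,-8,0,-6,-4]; return 2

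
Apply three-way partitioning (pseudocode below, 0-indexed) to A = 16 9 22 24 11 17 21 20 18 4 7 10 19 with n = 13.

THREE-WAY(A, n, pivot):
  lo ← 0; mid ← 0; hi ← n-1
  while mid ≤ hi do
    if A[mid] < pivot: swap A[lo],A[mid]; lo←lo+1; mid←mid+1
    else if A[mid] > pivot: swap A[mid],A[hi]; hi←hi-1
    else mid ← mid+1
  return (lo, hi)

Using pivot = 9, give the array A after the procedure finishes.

7 4 9 11 17 21 20 18 24 22 10 19 16

pivot = 9; lo=0, mid=0, hi=12
A[mid]=16>9: swap A[0],A[12]; hi=11 → 19 9 22 24 11 17 21 20 18 4 7 10 16
A[mid]=19>9: swap A[0],A[11]; hi=10 → 10 9 22 24 11 17 21 20 18 4 7 19 16
A[mid]=10>9: swap A[0],A[10]; hi=9 → 7 9 22 24 11 17 21 20 18 4 10 19 16
A[mid]=7<9: swap A[0],A[0]; lo=1,mid=1 → 7 9 22 24 11 17 21 20 18 4 10 19 16
A[mid]=9=9: mid=2
A[mid]=22>9: swap A[2],A[9]; hi=8 → 7 9 4 24 11 17 21 20 18 22 10 19 16
A[mid]=4<9: swap A[1],A[2]; lo=2,mid=3 → 7 4 9 24 11 17 21 20 18 22 10 19 16
A[mid]=24>9: swap A[3],A[8]; hi=7 → 7 4 9 18 11 17 21 20 24 22 10 19 16
A[mid]=18>9: swap A[3],A[7]; hi=6 → 7 4 9 20 11 17 21 18 24 22 10 19 16
A[mid]=20>9: swap A[3],A[6]; hi=5 → 7 4 9 21 11 17 20 18 24 22 10 19 16
A[mid]=21>9: swap A[3],A[5]; hi=4 → 7 4 9 17 11 21 20 18 24 22 10 19 16
A[mid]=17>9: swap A[3],A[4]; hi=3 → 7 4 9 11 17 21 20 18 24 22 10 19 16
A[mid]=11>9: swap A[3],A[3]; hi=2 → 7 4 9 11 17 21 20 18 24 22 10 19 16
end: lo=2, hi=2; A = 7 4 9 11 17 21 20 18 24 22 10 19 16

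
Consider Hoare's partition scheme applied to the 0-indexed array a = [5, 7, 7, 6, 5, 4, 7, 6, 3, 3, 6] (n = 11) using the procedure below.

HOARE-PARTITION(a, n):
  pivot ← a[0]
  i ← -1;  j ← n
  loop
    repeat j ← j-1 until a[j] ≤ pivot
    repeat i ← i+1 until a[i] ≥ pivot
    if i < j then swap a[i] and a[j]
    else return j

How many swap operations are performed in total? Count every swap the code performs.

4

pivot = a[0] = 5; i = -1, j = 11
j→9 (a[9]=3≤5), i→0 (a[0]=5≥5); i<j, swap → [3, 7, 7, 6, 5, 4, 7, 6, 3, 5, 6]
j→8 (a[8]=3≤5), i→1 (a[1]=7≥5); i<j, swap → [3, 3, 7, 6, 5, 4, 7, 6, 7, 5, 6]
j→5 (a[5]=4≤5), i→2 (a[2]=7≥5); i<j, swap → [3, 3, 4, 6, 5, 7, 7, 6, 7, 5, 6]
j→4 (a[4]=5≤5), i→3 (a[3]=6≥5); i<j, swap → [3, 3, 4, 5, 6, 7, 7, 6, 7, 5, 6]
j→3, i→4; i≥j, return j=3. a = [3, 3, 4, 5, 6, 7, 7, 6, 7, 5, 6]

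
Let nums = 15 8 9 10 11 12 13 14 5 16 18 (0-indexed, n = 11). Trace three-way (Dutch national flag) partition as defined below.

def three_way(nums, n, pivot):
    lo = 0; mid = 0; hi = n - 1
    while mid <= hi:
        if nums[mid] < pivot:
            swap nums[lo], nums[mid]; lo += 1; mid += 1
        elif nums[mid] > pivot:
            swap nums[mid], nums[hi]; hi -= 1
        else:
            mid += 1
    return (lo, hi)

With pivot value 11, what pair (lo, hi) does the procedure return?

(4, 4)

pivot = 11; lo=0, mid=0, hi=10
nums[mid]=15>11: swap nums[0],nums[10]; hi=9 → 18 8 9 10 11 12 13 14 5 16 15
nums[mid]=18>11: swap nums[0],nums[9]; hi=8 → 16 8 9 10 11 12 13 14 5 18 15
nums[mid]=16>11: swap nums[0],nums[8]; hi=7 → 5 8 9 10 11 12 13 14 16 18 15
nums[mid]=5<11: swap nums[0],nums[0]; lo=1,mid=1 → 5 8 9 10 11 12 13 14 16 18 15
nums[mid]=8<11: swap nums[1],nums[1]; lo=2,mid=2 → 5 8 9 10 11 12 13 14 16 18 15
nums[mid]=9<11: swap nums[2],nums[2]; lo=3,mid=3 → 5 8 9 10 11 12 13 14 16 18 15
nums[mid]=10<11: swap nums[3],nums[3]; lo=4,mid=4 → 5 8 9 10 11 12 13 14 16 18 15
nums[mid]=11=11: mid=5
nums[mid]=12>11: swap nums[5],nums[7]; hi=6 → 5 8 9 10 11 14 13 12 16 18 15
nums[mid]=14>11: swap nums[5],nums[6]; hi=5 → 5 8 9 10 11 13 14 12 16 18 15
nums[mid]=13>11: swap nums[5],nums[5]; hi=4 → 5 8 9 10 11 13 14 12 16 18 15
end: lo=4, hi=4; nums = 5 8 9 10 11 13 14 12 16 18 15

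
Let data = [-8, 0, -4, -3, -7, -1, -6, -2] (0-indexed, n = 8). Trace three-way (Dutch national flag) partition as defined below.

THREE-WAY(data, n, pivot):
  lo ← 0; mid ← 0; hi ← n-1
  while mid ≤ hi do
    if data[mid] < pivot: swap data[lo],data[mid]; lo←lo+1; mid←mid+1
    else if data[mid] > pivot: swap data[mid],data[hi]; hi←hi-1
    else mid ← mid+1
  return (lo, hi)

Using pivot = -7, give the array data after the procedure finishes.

[-8, -7, -3, -4, -1, -6, -2, 0]

lo=0 mid=0 hi=7
-8<-7: swap(0,0), lo=1 mid=1 ⇒ [-8, 0, -4, -3, -7, -1, -6, -2]
0>-7: swap(1,7), hi=6 ⇒ [-8, -2, -4, -3, -7, -1, -6, 0]
-2>-7: swap(1,6), hi=5 ⇒ [-8, -6, -4, -3, -7, -1, -2, 0]
-6>-7: swap(1,5), hi=4 ⇒ [-8, -1, -4, -3, -7, -6, -2, 0]
-1>-7: swap(1,4), hi=3 ⇒ [-8, -7, -4, -3, -1, -6, -2, 0]
-7=-7: mid=2
-4>-7: swap(2,3), hi=2 ⇒ [-8, -7, -3, -4, -1, -6, -2, 0]
-3>-7: swap(2,2), hi=1 ⇒ [-8, -7, -3, -4, -1, -6, -2, 0]
done. lo=1 hi=1; data=[-8, -7, -3, -4, -1, -6, -2, 0]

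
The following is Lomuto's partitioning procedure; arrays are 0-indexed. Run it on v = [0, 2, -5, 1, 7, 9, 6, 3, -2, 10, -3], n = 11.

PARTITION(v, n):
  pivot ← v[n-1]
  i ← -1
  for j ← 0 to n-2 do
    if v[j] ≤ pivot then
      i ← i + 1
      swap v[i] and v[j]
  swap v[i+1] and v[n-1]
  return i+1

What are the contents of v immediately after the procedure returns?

[-5, -3, 0, 1, 7, 9, 6, 3, -2, 10, 2]

pivot=-3, i=-1
j=0: 0>-3, skip
j=1: 2>-3, skip
j=2: -5≤-3, i=0, swap(0,2) ⇒ [-5, 2, 0, 1, 7, 9, 6, 3, -2, 10, -3]
j=3: 1>-3, skip
j=4: 7>-3, skip
j=5: 9>-3, skip
j=6: 6>-3, skip
j=7: 3>-3, skip
j=8: -2>-3, skip
j=9: 10>-3, skip
swap(1,10) ⇒ [-5, -3, 0, 1, 7, 9, 6, 3, -2, 10, 2]; return 1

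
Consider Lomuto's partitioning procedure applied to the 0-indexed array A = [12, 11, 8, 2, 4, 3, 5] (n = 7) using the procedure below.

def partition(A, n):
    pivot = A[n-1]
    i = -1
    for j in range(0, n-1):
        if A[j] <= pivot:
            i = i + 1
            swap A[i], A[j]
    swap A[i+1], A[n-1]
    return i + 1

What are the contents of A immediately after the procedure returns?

pivot = A[6] = 5; i = -1
j=0: A[0]=12 > 5 → no swap
j=1: A[1]=11 > 5 → no swap
j=2: A[2]=8 > 5 → no swap
j=3: A[3]=2 ≤ 5 → i=0, swap A[0],A[3] → [2, 11, 8, 12, 4, 3, 5]
j=4: A[4]=4 ≤ 5 → i=1, swap A[1],A[4] → [2, 4, 8, 12, 11, 3, 5]
j=5: A[5]=3 ≤ 5 → i=2, swap A[2],A[5] → [2, 4, 3, 12, 11, 8, 5]
final swap A[3],A[6] → [2, 4, 3, 5, 11, 8, 12]; return 3

[2, 4, 3, 5, 11, 8, 12]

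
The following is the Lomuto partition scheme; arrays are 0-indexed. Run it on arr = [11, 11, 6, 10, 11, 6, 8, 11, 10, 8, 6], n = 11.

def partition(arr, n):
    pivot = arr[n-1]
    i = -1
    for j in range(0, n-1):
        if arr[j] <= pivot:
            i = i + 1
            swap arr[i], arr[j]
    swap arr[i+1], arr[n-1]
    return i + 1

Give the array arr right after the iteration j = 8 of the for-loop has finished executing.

[6, 6, 11, 10, 11, 11, 8, 11, 10, 8, 6]

pivot=6, i=-1
j=0: 11>6, skip
j=1: 11>6, skip
j=2: 6≤6, i=0, swap(0,2) ⇒ [6, 11, 11, 10, 11, 6, 8, 11, 10, 8, 6]
j=3: 10>6, skip
j=4: 11>6, skip
j=5: 6≤6, i=1, swap(1,5) ⇒ [6, 6, 11, 10, 11, 11, 8, 11, 10, 8, 6]
j=6: 8>6, skip
j=7: 11>6, skip
j=8: 10>6, skip
(after j=8) arr = [6, 6, 11, 10, 11, 11, 8, 11, 10, 8, 6]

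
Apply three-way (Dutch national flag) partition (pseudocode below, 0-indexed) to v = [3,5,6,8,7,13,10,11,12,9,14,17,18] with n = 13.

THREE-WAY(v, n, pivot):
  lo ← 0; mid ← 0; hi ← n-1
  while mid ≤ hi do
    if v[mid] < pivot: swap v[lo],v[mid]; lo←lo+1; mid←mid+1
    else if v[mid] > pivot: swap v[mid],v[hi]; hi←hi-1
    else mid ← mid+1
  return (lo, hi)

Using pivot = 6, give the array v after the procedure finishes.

[3,5,6,7,13,10,11,12,9,14,17,18,8]

pivot = 6; lo=0, mid=0, hi=12
v[mid]=3<6: swap v[0],v[0]; lo=1,mid=1 → [3,5,6,8,7,13,10,11,12,9,14,17,18]
v[mid]=5<6: swap v[1],v[1]; lo=2,mid=2 → [3,5,6,8,7,13,10,11,12,9,14,17,18]
v[mid]=6=6: mid=3
v[mid]=8>6: swap v[3],v[12]; hi=11 → [3,5,6,18,7,13,10,11,12,9,14,17,8]
v[mid]=18>6: swap v[3],v[11]; hi=10 → [3,5,6,17,7,13,10,11,12,9,14,18,8]
v[mid]=17>6: swap v[3],v[10]; hi=9 → [3,5,6,14,7,13,10,11,12,9,17,18,8]
v[mid]=14>6: swap v[3],v[9]; hi=8 → [3,5,6,9,7,13,10,11,12,14,17,18,8]
v[mid]=9>6: swap v[3],v[8]; hi=7 → [3,5,6,12,7,13,10,11,9,14,17,18,8]
v[mid]=12>6: swap v[3],v[7]; hi=6 → [3,5,6,11,7,13,10,12,9,14,17,18,8]
v[mid]=11>6: swap v[3],v[6]; hi=5 → [3,5,6,10,7,13,11,12,9,14,17,18,8]
v[mid]=10>6: swap v[3],v[5]; hi=4 → [3,5,6,13,7,10,11,12,9,14,17,18,8]
v[mid]=13>6: swap v[3],v[4]; hi=3 → [3,5,6,7,13,10,11,12,9,14,17,18,8]
v[mid]=7>6: swap v[3],v[3]; hi=2 → [3,5,6,7,13,10,11,12,9,14,17,18,8]
end: lo=2, hi=2; v = [3,5,6,7,13,10,11,12,9,14,17,18,8]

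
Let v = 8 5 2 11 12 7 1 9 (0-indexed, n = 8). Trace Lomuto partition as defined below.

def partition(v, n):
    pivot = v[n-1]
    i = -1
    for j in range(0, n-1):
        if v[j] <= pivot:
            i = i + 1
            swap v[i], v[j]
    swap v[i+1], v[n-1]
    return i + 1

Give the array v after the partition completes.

8 5 2 7 1 9 12 11

pivot = v[7] = 9; i = -1
j=0: v[0]=8 ≤ 9 → i=0, swap v[0],v[0] (no change) → 8 5 2 11 12 7 1 9
j=1: v[1]=5 ≤ 9 → i=1, swap v[1],v[1] (no change) → 8 5 2 11 12 7 1 9
j=2: v[2]=2 ≤ 9 → i=2, swap v[2],v[2] (no change) → 8 5 2 11 12 7 1 9
j=3: v[3]=11 > 9 → no swap
j=4: v[4]=12 > 9 → no swap
j=5: v[5]=7 ≤ 9 → i=3, swap v[3],v[5] → 8 5 2 7 12 11 1 9
j=6: v[6]=1 ≤ 9 → i=4, swap v[4],v[6] → 8 5 2 7 1 11 12 9
final swap v[5],v[7] → 8 5 2 7 1 9 12 11; return 5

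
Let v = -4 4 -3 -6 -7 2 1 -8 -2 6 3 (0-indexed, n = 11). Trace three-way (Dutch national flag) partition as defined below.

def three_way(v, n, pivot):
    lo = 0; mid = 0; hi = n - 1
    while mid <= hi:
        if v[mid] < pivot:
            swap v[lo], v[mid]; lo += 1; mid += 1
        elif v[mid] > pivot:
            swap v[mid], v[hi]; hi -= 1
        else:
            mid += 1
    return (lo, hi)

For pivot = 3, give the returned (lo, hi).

lo=0 mid=0 hi=10
-4<3: swap(0,0), lo=1 mid=1 ⇒ -4 4 -3 -6 -7 2 1 -8 -2 6 3
4>3: swap(1,10), hi=9 ⇒ -4 3 -3 -6 -7 2 1 -8 -2 6 4
3=3: mid=2
-3<3: swap(1,2), lo=2 mid=3 ⇒ -4 -3 3 -6 -7 2 1 -8 -2 6 4
-6<3: swap(2,3), lo=3 mid=4 ⇒ -4 -3 -6 3 -7 2 1 -8 -2 6 4
-7<3: swap(3,4), lo=4 mid=5 ⇒ -4 -3 -6 -7 3 2 1 -8 -2 6 4
2<3: swap(4,5), lo=5 mid=6 ⇒ -4 -3 -6 -7 2 3 1 -8 -2 6 4
1<3: swap(5,6), lo=6 mid=7 ⇒ -4 -3 -6 -7 2 1 3 -8 -2 6 4
-8<3: swap(6,7), lo=7 mid=8 ⇒ -4 -3 -6 -7 2 1 -8 3 -2 6 4
-2<3: swap(7,8), lo=8 mid=9 ⇒ -4 -3 -6 -7 2 1 -8 -2 3 6 4
6>3: swap(9,9), hi=8 ⇒ -4 -3 -6 -7 2 1 -8 -2 3 6 4
done. lo=8 hi=8; v=-4 -3 -6 -7 2 1 -8 -2 3 6 4

(8, 8)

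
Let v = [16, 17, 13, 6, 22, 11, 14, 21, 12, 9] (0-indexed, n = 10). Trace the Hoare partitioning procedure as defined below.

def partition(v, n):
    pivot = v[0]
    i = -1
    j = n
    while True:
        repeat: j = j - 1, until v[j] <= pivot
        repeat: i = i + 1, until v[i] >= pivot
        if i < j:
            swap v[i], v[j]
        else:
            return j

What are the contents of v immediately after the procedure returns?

[9, 12, 13, 6, 14, 11, 22, 21, 17, 16]

pivot = v[0] = 16; i = -1, j = 10
j→9 (v[9]=9≤16), i→0 (v[0]=16≥16); i<j, swap → [9, 17, 13, 6, 22, 11, 14, 21, 12, 16]
j→8 (v[8]=12≤16), i→1 (v[1]=17≥16); i<j, swap → [9, 12, 13, 6, 22, 11, 14, 21, 17, 16]
j→6 (v[6]=14≤16), i→4 (v[4]=22≥16); i<j, swap → [9, 12, 13, 6, 14, 11, 22, 21, 17, 16]
j→5, i→6; i≥j, return j=5. v = [9, 12, 13, 6, 14, 11, 22, 21, 17, 16]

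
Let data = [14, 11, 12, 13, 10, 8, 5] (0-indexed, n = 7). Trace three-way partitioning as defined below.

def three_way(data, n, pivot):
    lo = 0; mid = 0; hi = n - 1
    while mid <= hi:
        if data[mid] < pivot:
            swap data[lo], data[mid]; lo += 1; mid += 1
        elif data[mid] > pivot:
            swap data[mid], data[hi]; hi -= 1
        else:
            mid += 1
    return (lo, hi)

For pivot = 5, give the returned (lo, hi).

pivot = 5; lo=0, mid=0, hi=6
data[mid]=14>5: swap data[0],data[6]; hi=5 → [5, 11, 12, 13, 10, 8, 14]
data[mid]=5=5: mid=1
data[mid]=11>5: swap data[1],data[5]; hi=4 → [5, 8, 12, 13, 10, 11, 14]
data[mid]=8>5: swap data[1],data[4]; hi=3 → [5, 10, 12, 13, 8, 11, 14]
data[mid]=10>5: swap data[1],data[3]; hi=2 → [5, 13, 12, 10, 8, 11, 14]
data[mid]=13>5: swap data[1],data[2]; hi=1 → [5, 12, 13, 10, 8, 11, 14]
data[mid]=12>5: swap data[1],data[1]; hi=0 → [5, 12, 13, 10, 8, 11, 14]
end: lo=0, hi=0; data = [5, 12, 13, 10, 8, 11, 14]

(0, 0)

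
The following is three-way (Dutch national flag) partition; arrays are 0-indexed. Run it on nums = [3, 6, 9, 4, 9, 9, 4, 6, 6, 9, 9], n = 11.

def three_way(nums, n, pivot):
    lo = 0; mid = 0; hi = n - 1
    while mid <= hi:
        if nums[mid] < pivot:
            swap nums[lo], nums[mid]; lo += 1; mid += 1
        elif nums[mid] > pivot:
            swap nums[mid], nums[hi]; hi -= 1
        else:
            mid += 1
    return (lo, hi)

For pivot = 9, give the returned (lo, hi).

pivot = 9; lo=0, mid=0, hi=10
nums[mid]=3<9: swap nums[0],nums[0]; lo=1,mid=1 → [3, 6, 9, 4, 9, 9, 4, 6, 6, 9, 9]
nums[mid]=6<9: swap nums[1],nums[1]; lo=2,mid=2 → [3, 6, 9, 4, 9, 9, 4, 6, 6, 9, 9]
nums[mid]=9=9: mid=3
nums[mid]=4<9: swap nums[2],nums[3]; lo=3,mid=4 → [3, 6, 4, 9, 9, 9, 4, 6, 6, 9, 9]
nums[mid]=9=9: mid=5
nums[mid]=9=9: mid=6
nums[mid]=4<9: swap nums[3],nums[6]; lo=4,mid=7 → [3, 6, 4, 4, 9, 9, 9, 6, 6, 9, 9]
nums[mid]=6<9: swap nums[4],nums[7]; lo=5,mid=8 → [3, 6, 4, 4, 6, 9, 9, 9, 6, 9, 9]
nums[mid]=6<9: swap nums[5],nums[8]; lo=6,mid=9 → [3, 6, 4, 4, 6, 6, 9, 9, 9, 9, 9]
nums[mid]=9=9: mid=10
nums[mid]=9=9: mid=11
end: lo=6, hi=10; nums = [3, 6, 4, 4, 6, 6, 9, 9, 9, 9, 9]

(6, 10)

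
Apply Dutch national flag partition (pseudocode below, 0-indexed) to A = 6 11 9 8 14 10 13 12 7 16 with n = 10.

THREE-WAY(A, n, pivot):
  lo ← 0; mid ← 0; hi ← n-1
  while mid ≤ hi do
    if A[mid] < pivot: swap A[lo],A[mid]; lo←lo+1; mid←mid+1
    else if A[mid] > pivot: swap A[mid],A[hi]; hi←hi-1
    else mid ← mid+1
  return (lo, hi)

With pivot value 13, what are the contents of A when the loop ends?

pivot = 13; lo=0, mid=0, hi=9
A[mid]=6<13: swap A[0],A[0]; lo=1,mid=1 → 6 11 9 8 14 10 13 12 7 16
A[mid]=11<13: swap A[1],A[1]; lo=2,mid=2 → 6 11 9 8 14 10 13 12 7 16
A[mid]=9<13: swap A[2],A[2]; lo=3,mid=3 → 6 11 9 8 14 10 13 12 7 16
A[mid]=8<13: swap A[3],A[3]; lo=4,mid=4 → 6 11 9 8 14 10 13 12 7 16
A[mid]=14>13: swap A[4],A[9]; hi=8 → 6 11 9 8 16 10 13 12 7 14
A[mid]=16>13: swap A[4],A[8]; hi=7 → 6 11 9 8 7 10 13 12 16 14
A[mid]=7<13: swap A[4],A[4]; lo=5,mid=5 → 6 11 9 8 7 10 13 12 16 14
A[mid]=10<13: swap A[5],A[5]; lo=6,mid=6 → 6 11 9 8 7 10 13 12 16 14
A[mid]=13=13: mid=7
A[mid]=12<13: swap A[6],A[7]; lo=7,mid=8 → 6 11 9 8 7 10 12 13 16 14
end: lo=7, hi=7; A = 6 11 9 8 7 10 12 13 16 14

6 11 9 8 7 10 12 13 16 14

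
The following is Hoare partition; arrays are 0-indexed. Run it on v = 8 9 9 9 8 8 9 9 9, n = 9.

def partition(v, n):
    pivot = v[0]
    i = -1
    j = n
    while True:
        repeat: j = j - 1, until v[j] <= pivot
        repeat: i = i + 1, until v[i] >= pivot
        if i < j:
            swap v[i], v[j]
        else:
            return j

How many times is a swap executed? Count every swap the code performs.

pivot=8
j stops at 5 (8), i stops at 0 (8); swap ⇒ 8 9 9 9 8 8 9 9 9
j stops at 4 (8), i stops at 1 (9); swap ⇒ 8 8 9 9 9 8 9 9 9
j stops at 1, i stops at 2; i≥j ⇒ return 1. v=8 8 9 9 9 8 9 9 9

2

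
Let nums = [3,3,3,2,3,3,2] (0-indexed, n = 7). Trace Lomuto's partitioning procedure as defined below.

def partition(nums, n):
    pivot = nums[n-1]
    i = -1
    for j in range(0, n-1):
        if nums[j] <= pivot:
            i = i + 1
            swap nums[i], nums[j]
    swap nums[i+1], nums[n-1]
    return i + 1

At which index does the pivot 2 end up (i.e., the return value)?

pivot=2, i=-1
j=0: 3>2, skip
j=1: 3>2, skip
j=2: 3>2, skip
j=3: 2≤2, i=0, swap(0,3) ⇒ [2,3,3,3,3,3,2]
j=4: 3>2, skip
j=5: 3>2, skip
swap(1,6) ⇒ [2,2,3,3,3,3,3]; return 1

1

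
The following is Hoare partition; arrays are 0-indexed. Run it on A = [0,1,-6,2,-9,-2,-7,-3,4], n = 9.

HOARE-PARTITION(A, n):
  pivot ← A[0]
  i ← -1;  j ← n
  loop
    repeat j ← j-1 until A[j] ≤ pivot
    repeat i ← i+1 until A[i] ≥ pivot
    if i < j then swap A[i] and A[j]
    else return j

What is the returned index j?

4

pivot = A[0] = 0; i = -1, j = 9
j→7 (A[7]=-3≤0), i→0 (A[0]=0≥0); i<j, swap → [-3,1,-6,2,-9,-2,-7,0,4]
j→6 (A[6]=-7≤0), i→1 (A[1]=1≥0); i<j, swap → [-3,-7,-6,2,-9,-2,1,0,4]
j→5 (A[5]=-2≤0), i→3 (A[3]=2≥0); i<j, swap → [-3,-7,-6,-2,-9,2,1,0,4]
j→4, i→5; i≥j, return j=4. A = [-3,-7,-6,-2,-9,2,1,0,4]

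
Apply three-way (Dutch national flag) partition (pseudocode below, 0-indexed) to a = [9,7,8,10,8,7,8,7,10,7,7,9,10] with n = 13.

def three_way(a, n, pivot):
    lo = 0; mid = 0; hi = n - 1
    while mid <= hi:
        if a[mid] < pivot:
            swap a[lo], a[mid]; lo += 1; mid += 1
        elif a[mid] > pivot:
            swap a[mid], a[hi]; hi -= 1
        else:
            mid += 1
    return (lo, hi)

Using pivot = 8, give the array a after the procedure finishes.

lo=0 mid=0 hi=12
9>8: swap(0,12), hi=11 ⇒ [10,7,8,10,8,7,8,7,10,7,7,9,9]
10>8: swap(0,11), hi=10 ⇒ [9,7,8,10,8,7,8,7,10,7,7,10,9]
9>8: swap(0,10), hi=9 ⇒ [7,7,8,10,8,7,8,7,10,7,9,10,9]
7<8: swap(0,0), lo=1 mid=1 ⇒ [7,7,8,10,8,7,8,7,10,7,9,10,9]
7<8: swap(1,1), lo=2 mid=2 ⇒ [7,7,8,10,8,7,8,7,10,7,9,10,9]
8=8: mid=3
10>8: swap(3,9), hi=8 ⇒ [7,7,8,7,8,7,8,7,10,10,9,10,9]
7<8: swap(2,3), lo=3 mid=4 ⇒ [7,7,7,8,8,7,8,7,10,10,9,10,9]
8=8: mid=5
7<8: swap(3,5), lo=4 mid=6 ⇒ [7,7,7,7,8,8,8,7,10,10,9,10,9]
8=8: mid=7
7<8: swap(4,7), lo=5 mid=8 ⇒ [7,7,7,7,7,8,8,8,10,10,9,10,9]
10>8: swap(8,8), hi=7 ⇒ [7,7,7,7,7,8,8,8,10,10,9,10,9]
done. lo=5 hi=7; a=[7,7,7,7,7,8,8,8,10,10,9,10,9]

[7,7,7,7,7,8,8,8,10,10,9,10,9]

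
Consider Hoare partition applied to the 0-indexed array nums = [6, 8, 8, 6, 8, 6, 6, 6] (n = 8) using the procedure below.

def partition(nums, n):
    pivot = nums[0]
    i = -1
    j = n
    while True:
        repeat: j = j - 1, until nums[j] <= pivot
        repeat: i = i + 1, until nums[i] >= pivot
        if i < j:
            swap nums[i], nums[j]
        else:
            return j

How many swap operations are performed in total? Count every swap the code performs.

3

pivot = nums[0] = 6; i = -1, j = 8
j→7 (nums[7]=6≤6), i→0 (nums[0]=6≥6); i<j, swap → [6, 8, 8, 6, 8, 6, 6, 6]
j→6 (nums[6]=6≤6), i→1 (nums[1]=8≥6); i<j, swap → [6, 6, 8, 6, 8, 6, 8, 6]
j→5 (nums[5]=6≤6), i→2 (nums[2]=8≥6); i<j, swap → [6, 6, 6, 6, 8, 8, 8, 6]
j→3, i→3; i≥j, return j=3. nums = [6, 6, 6, 6, 8, 8, 8, 6]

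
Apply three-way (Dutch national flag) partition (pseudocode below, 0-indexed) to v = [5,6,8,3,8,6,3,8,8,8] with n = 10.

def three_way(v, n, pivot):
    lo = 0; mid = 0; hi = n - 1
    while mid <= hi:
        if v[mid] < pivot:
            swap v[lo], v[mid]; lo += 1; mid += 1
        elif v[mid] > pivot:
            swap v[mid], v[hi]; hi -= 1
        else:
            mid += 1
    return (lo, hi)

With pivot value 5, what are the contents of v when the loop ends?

lo=0 mid=0 hi=9
5=5: mid=1
6>5: swap(1,9), hi=8 ⇒ [5,8,8,3,8,6,3,8,8,6]
8>5: swap(1,8), hi=7 ⇒ [5,8,8,3,8,6,3,8,8,6]
8>5: swap(1,7), hi=6 ⇒ [5,8,8,3,8,6,3,8,8,6]
8>5: swap(1,6), hi=5 ⇒ [5,3,8,3,8,6,8,8,8,6]
3<5: swap(0,1), lo=1 mid=2 ⇒ [3,5,8,3,8,6,8,8,8,6]
8>5: swap(2,5), hi=4 ⇒ [3,5,6,3,8,8,8,8,8,6]
6>5: swap(2,4), hi=3 ⇒ [3,5,8,3,6,8,8,8,8,6]
8>5: swap(2,3), hi=2 ⇒ [3,5,3,8,6,8,8,8,8,6]
3<5: swap(1,2), lo=2 mid=3 ⇒ [3,3,5,8,6,8,8,8,8,6]
done. lo=2 hi=2; v=[3,3,5,8,6,8,8,8,8,6]

[3,3,5,8,6,8,8,8,8,6]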